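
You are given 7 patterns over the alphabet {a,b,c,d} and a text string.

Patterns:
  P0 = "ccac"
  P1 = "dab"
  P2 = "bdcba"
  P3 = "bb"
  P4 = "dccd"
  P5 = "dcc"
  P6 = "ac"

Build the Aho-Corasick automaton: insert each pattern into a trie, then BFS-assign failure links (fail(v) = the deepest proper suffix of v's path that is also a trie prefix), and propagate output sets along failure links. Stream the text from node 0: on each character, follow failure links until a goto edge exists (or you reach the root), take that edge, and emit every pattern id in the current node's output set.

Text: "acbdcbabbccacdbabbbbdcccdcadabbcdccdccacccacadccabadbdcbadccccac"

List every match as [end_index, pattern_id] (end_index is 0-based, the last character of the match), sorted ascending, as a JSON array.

Build:
Trie nodes:
  0='ε' goto a→17 b→8 c→1 d→5
  1='c' goto c→2
  2='cc' goto a→3
  3='cca' goto c→4
  4='ccac' goto ·  [P0 ends]
  5='d' goto a→6 c→14
  6='da' goto b→7
  7='dab' goto ·  [P1 ends]
  8='b' goto b→13 d→9
  9='bd' goto c→10
  10='bdc' goto b→11
  11='bdcb' goto a→12
  12='bdcba' goto ·  [P2 ends]
  13='bb' goto ·  [P3 ends]
  14='dc' goto c→15
  15='dcc' goto d→16  [P5 ends]
  16='dccd' goto ·  [P4 ends]
  17='a' goto c→18
  18='ac' goto ·  [P6 ends]

BFS fail/out derivation:
  fail(1) 'c': from fail(0)=0 chase 'c': 0 ⇒ 0;  out=∅∪out(0)=∅
  fail(5) 'd': from fail(0)=0 chase 'd': 0 ⇒ 0;  out=∅∪out(0)=∅
  fail(8) 'b': from fail(0)=0 chase 'b': 0 ⇒ 0;  out=∅∪out(0)=∅
  fail(17) 'a': from fail(0)=0 chase 'a': 0 ⇒ 0;  out=∅∪out(0)=∅
  fail(2) 'cc': from fail(1)=0 chase 'c': 0 ⇒ 1;  out=∅∪out(1)=∅
  fail(6) 'da': from fail(5)=0 chase 'a': 0 ⇒ 17;  out=∅∪out(17)=∅
  fail(9) 'bd': from fail(8)=0 chase 'd': 0 ⇒ 5;  out=∅∪out(5)=∅
  fail(13) 'bb': from fail(8)=0 chase 'b': 0 ⇒ 8;  out={3}∪out(8)={3}
  fail(14) 'dc': from fail(5)=0 chase 'c': 0 ⇒ 1;  out=∅∪out(1)=∅
  fail(18) 'ac': from fail(17)=0 chase 'c': 0 ⇒ 1;  out={6}∪out(1)={6}
  fail(3) 'cca': from fail(2)=1 chase 'a': 1→0 ⇒ 17;  out=∅∪out(17)=∅
  fail(7) 'dab': from fail(6)=17 chase 'b': 17→0 ⇒ 8;  out={1}∪out(8)={1}
  fail(10) 'bdc': from fail(9)=5 chase 'c': 5 ⇒ 14;  out=∅∪out(14)=∅
  fail(15) 'dcc': from fail(14)=1 chase 'c': 1 ⇒ 2;  out={5}∪out(2)={5}
  fail(4) 'ccac': from fail(3)=17 chase 'c': 17 ⇒ 18;  out={0}∪out(18)={0,6}
  fail(11) 'bdcb': from fail(10)=14 chase 'b': 14→1→0 ⇒ 8;  out=∅∪out(8)=∅
  fail(16) 'dccd': from fail(15)=2 chase 'd': 2→1→0 ⇒ 5;  out={4}∪out(5)={4}
  fail(12) 'bdcba': from fail(11)=8 chase 'a': 8→0 ⇒ 17;  out={2}∪out(17)={2}

Run:
[0] read 'a'  n0⇒n17
[1] read 'c'  n17⇒n18  → match P6@[0:1]
[2] read 'b'  n18⇒n8 (fail-walked)
[3] read 'd'  n8⇒n9
[4] read 'c'  n9⇒n10
[5] read 'b'  n10⇒n11
[6] read 'a'  n11⇒n12  → match P2@[2:6]
[7] read 'b'  n12⇒n8 (fail-walked)
[8] read 'b'  n8⇒n13  → match P3@[7:8]
[9] read 'c'  n13⇒n1 (fail-walked)
[10] read 'c'  n1⇒n2
[11] read 'a'  n2⇒n3
[12] read 'c'  n3⇒n4  → match P0@[9:12],P6@[11:12]
[13] read 'd'  n4⇒n5 (fail-walked)
[14] read 'b'  n5⇒n8 (fail-walked)
[15] read 'a'  n8⇒n17 (fail-walked)
[16] read 'b'  n17⇒n8 (fail-walked)
[17] read 'b'  n8⇒n13  → match P3@[16:17]
[18] read 'b'  n13⇒n13 (fail-walked)  → match P3@[17:18]
[19] read 'b'  n13⇒n13 (fail-walked)  → match P3@[18:19]
[20] read 'd'  n13⇒n9 (fail-walked)
[21] read 'c'  n9⇒n10
[22] read 'c'  n10⇒n15 (fail-walked)  → match P5@[20:22]
[23] read 'c'  n15⇒n2 (fail-walked)
[24] read 'd'  n2⇒n5 (fail-walked)
[25] read 'c'  n5⇒n14
[26] read 'a'  n14⇒n17 (fail-walked)
[27] read 'd'  n17⇒n5 (fail-walked)
[28] read 'a'  n5⇒n6
[29] read 'b'  n6⇒n7  → match P1@[27:29]
[30] read 'b'  n7⇒n13 (fail-walked)  → match P3@[29:30]
[31] read 'c'  n13⇒n1 (fail-walked)
[32] read 'd'  n1⇒n5 (fail-walked)
[33] read 'c'  n5⇒n14
[34] read 'c'  n14⇒n15  → match P5@[32:34]
[35] read 'd'  n15⇒n16  → match P4@[32:35]
[36] read 'c'  n16⇒n14 (fail-walked)
[37] read 'c'  n14⇒n15  → match P5@[35:37]
[38] read 'a'  n15⇒n3 (fail-walked)
[39] read 'c'  n3⇒n4  → match P0@[36:39],P6@[38:39]
[40] read 'c'  n4⇒n2 (fail-walked)
[41] read 'c'  n2⇒n2 (fail-walked)
[42] read 'a'  n2⇒n3
[43] read 'c'  n3⇒n4  → match P0@[40:43],P6@[42:43]
[44] read 'a'  n4⇒n17 (fail-walked)
[45] read 'd'  n17⇒n5 (fail-walked)
[46] read 'c'  n5⇒n14
[47] read 'c'  n14⇒n15  → match P5@[45:47]
[48] read 'a'  n15⇒n3 (fail-walked)
[49] read 'b'  n3⇒n8 (fail-walked)
[50] read 'a'  n8⇒n17 (fail-walked)
[51] read 'd'  n17⇒n5 (fail-walked)
[52] read 'b'  n5⇒n8 (fail-walked)
[53] read 'd'  n8⇒n9
[54] read 'c'  n9⇒n10
[55] read 'b'  n10⇒n11
[56] read 'a'  n11⇒n12  → match P2@[52:56]
[57] read 'd'  n12⇒n5 (fail-walked)
[58] read 'c'  n5⇒n14
[59] read 'c'  n14⇒n15  → match P5@[57:59]
[60] read 'c'  n15⇒n2 (fail-walked)
[61] read 'c'  n2⇒n2 (fail-walked)
[62] read 'a'  n2⇒n3
[63] read 'c'  n3⇒n4  → match P0@[60:63],P6@[62:63]

Matches: [[1,6],[6,2],[8,3],[12,0],[12,6],[17,3],[18,3],[19,3],[22,5],[29,1],[30,3],[34,5],[35,4],[37,5],[39,0],[39,6],[43,0],[43,6],[47,5],[56,2],[59,5],[63,0],[63,6]]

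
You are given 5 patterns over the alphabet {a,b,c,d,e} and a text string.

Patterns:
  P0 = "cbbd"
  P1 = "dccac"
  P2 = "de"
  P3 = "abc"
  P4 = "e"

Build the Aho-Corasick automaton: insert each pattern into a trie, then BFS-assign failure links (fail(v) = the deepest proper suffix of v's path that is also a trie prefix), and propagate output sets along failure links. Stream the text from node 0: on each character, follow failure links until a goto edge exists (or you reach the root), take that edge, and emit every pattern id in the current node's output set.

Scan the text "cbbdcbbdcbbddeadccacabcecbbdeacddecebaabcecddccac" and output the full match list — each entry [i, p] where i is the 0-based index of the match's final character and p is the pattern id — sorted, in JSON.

Build automaton:
Trie nodes:
  0='ε' goto a→11 c→1 d→5 e→14
  1='c' goto b→2
  2='cb' goto b→3
  3='cbb' goto d→4
  4='cbbd' goto ·  ←P0
  5='d' goto c→6 e→10
  6='dc' goto c→7
  7='dcc' goto a→8
  8='dcca' goto c→9
  9='dccac' goto ·  ←P1
  10='de' goto ·  ←P2
  11='a' goto b→12
  12='ab' goto c→13
  13='abc' goto ·  ←P3
  14='e' goto ·  ←P4

BFS fail/out derivation:
  fail(1) 'c': from fail(0)=0 chase 'c': 0 ⇒ 0;  out=∅∪out(0)=∅
  fail(5) 'd': from fail(0)=0 chase 'd': 0 ⇒ 0;  out=∅∪out(0)=∅
  fail(11) 'a': from fail(0)=0 chase 'a': 0 ⇒ 0;  out=∅∪out(0)=∅
  fail(14) 'e': from fail(0)=0 chase 'e': 0 ⇒ 0;  out={4}∪out(0)={4}
  fail(2) 'cb': from fail(1)=0 chase 'b': 0 ⇒ 0;  out=∅∪out(0)=∅
  fail(6) 'dc': from fail(5)=0 chase 'c': 0 ⇒ 1;  out=∅∪out(1)=∅
  fail(10) 'de': from fail(5)=0 chase 'e': 0 ⇒ 14;  out={2}∪out(14)={2,4}
  fail(12) 'ab': from fail(11)=0 chase 'b': 0 ⇒ 0;  out=∅∪out(0)=∅
  fail(3) 'cbb': from fail(2)=0 chase 'b': 0 ⇒ 0;  out=∅∪out(0)=∅
  fail(7) 'dcc': from fail(6)=1 chase 'c': 1→0 ⇒ 1;  out=∅∪out(1)=∅
  fail(13) 'abc': from fail(12)=0 chase 'c': 0 ⇒ 1;  out={3}∪out(1)={3}
  fail(4) 'cbbd': from fail(3)=0 chase 'd': 0 ⇒ 5;  out={0}∪out(5)={0}
  fail(8) 'dcca': from fail(7)=1 chase 'a': 1→0 ⇒ 11;  out=∅∪out(11)=∅
  fail(9) 'dccac': from fail(8)=11 chase 'c': 11→0 ⇒ 1;  out={1}∪out(1)={1}

Scan:
i=0 'c': node 0→1
i=1 'b': node 1→2
i=2 'b': node 2→3
i=3 'd': node 3→4  → match P0@[0:3]
i=4 'c': node 4→6 (fail-walked)
i=5 'b': node 6→2 (fail-walked)
i=6 'b': node 2→3
i=7 'd': node 3→4  → match P0@[4:7]
i=8 'c': node 4→6 (fail-walked)
i=9 'b': node 6→2 (fail-walked)
i=10 'b': node 2→3
i=11 'd': node 3→4  → match P0@[8:11]
i=12 'd': node 4→5 (fail-walked)
i=13 'e': node 5→10  → match P2@[12:13],P4@[13:13]
i=14 'a': node 10→11 (fail-walked)
i=15 'd': node 11→5 (fail-walked)
i=16 'c': node 5→6
i=17 'c': node 6→7
i=18 'a': node 7→8
i=19 'c': node 8→9  → match P1@[15:19]
i=20 'a': node 9→11 (fail-walked)
i=21 'b': node 11→12
i=22 'c': node 12→13  → match P3@[20:22]
i=23 'e': node 13→14 (fail-walked)  → match P4@[23:23]
i=24 'c': node 14→1 (fail-walked)
i=25 'b': node 1→2
i=26 'b': node 2→3
i=27 'd': node 3→4  → match P0@[24:27]
i=28 'e': node 4→10 (fail-walked)  → match P2@[27:28],P4@[28:28]
i=29 'a': node 10→11 (fail-walked)
i=30 'c': node 11→1 (fail-walked)
i=31 'd': node 1→5 (fail-walked)
i=32 'd': node 5→5 (fail-walked)
i=33 'e': node 5→10  → match P2@[32:33],P4@[33:33]
i=34 'c': node 10→1 (fail-walked)
i=35 'e': node 1→14 (fail-walked)  → match P4@[35:35]
i=36 'b': node 14→0 (fail-walked)
i=37 'a': node 0→11
i=38 'a': node 11→11 (fail-walked)
i=39 'b': node 11→12
i=40 'c': node 12→13  → match P3@[38:40]
i=41 'e': node 13→14 (fail-walked)  → match P4@[41:41]
i=42 'c': node 14→1 (fail-walked)
i=43 'd': node 1→5 (fail-walked)
i=44 'd': node 5→5 (fail-walked)
i=45 'c': node 5→6
i=46 'c': node 6→7
i=47 'a': node 7→8
i=48 'c': node 8→9  → match P1@[44:48]

Matches: [[3,0],[7,0],[11,0],[13,2],[13,4],[19,1],[22,3],[23,4],[27,0],[28,2],[28,4],[33,2],[33,4],[35,4],[40,3],[41,4],[48,1]]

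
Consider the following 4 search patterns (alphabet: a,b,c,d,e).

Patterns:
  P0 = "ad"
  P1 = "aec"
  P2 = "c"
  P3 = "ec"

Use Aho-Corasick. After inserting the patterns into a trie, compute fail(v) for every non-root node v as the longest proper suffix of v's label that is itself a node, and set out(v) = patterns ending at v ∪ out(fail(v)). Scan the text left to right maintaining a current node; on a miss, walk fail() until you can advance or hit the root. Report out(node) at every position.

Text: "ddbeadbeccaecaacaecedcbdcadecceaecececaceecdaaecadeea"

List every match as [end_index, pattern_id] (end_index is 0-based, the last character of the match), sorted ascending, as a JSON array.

Construct AC machine:
Trie (insert patterns):
  0='ε' goto a→1 c→5 e→6
  1='a' goto d→2 e→3
  2='ad' goto ·  [P0 ends]
  3='ae' goto c→4
  4='aec' goto ·  [P1 ends]
  5='c' goto ·  [P2 ends]
  6='e' goto c→7
  7='ec' goto ·  [P3 ends]

Failure links (BFS by depth):
  n1('a'): parent n0 fail=0; on 'a' 0 → fail=0;  out ∅∪∅=∅
  n5('c'): parent n0 fail=0; on 'c' 0 → fail=0;  out {2}∪∅={2}
  n6('e'): parent n0 fail=0; on 'e' 0 → fail=0;  out ∅∪∅=∅
  n2('ad'): parent n1 fail=0; on 'd' 0 → fail=0;  out {0}∪∅={0}
  n3('ae'): parent n1 fail=0; on 'e' 0 → fail=6;  out ∅∪∅=∅
  n7('ec'): parent n6 fail=0; on 'c' 0 → fail=5;  out {3}∪{2}={2,3}
  n4('aec'): parent n3 fail=6; on 'c' 6 → fail=7;  out {1}∪{2,3}={1,2,3}

Text stream:
i=0 'd': node 0→0
i=1 'd': node 0→0
i=2 'b': node 0→0
i=3 'e': node 0→6
i=4 'a': node 6→1 ·f
i=5 'd': node 1→2  emit P0@[4:5]
i=6 'b': node 2→0 ·f
i=7 'e': node 0→6
i=8 'c': node 6→7  emit P2@[8:8],P3@[7:8]
i=9 'c': node 7→5 ·f  emit P2@[9:9]
i=10 'a': node 5→1 ·f
i=11 'e': node 1→3
i=12 'c': node 3→4  emit P1@[10:12],P2@[12:12],P3@[11:12]
i=13 'a': node 4→1 ·f
i=14 'a': node 1→1 ·f
i=15 'c': node 1→5 ·f  emit P2@[15:15]
i=16 'a': node 5→1 ·f
i=17 'e': node 1→3
i=18 'c': node 3→4  emit P1@[16:18],P2@[18:18],P3@[17:18]
i=19 'e': node 4→6 ·f
i=20 'd': node 6→0 ·f
i=21 'c': node 0→5  emit P2@[21:21]
i=22 'b': node 5→0 ·f
i=23 'd': node 0→0
i=24 'c': node 0→5  emit P2@[24:24]
i=25 'a': node 5→1 ·f
i=26 'd': node 1→2  emit P0@[25:26]
i=27 'e': node 2→6 ·f
i=28 'c': node 6→7  emit P2@[28:28],P3@[27:28]
i=29 'c': node 7→5 ·f  emit P2@[29:29]
i=30 'e': node 5→6 ·f
i=31 'a': node 6→1 ·f
i=32 'e': node 1→3
i=33 'c': node 3→4  emit P1@[31:33],P2@[33:33],P3@[32:33]
i=34 'e': node 4→6 ·f
i=35 'c': node 6→7  emit P2@[35:35],P3@[34:35]
i=36 'e': node 7→6 ·f
i=37 'c': node 6→7  emit P2@[37:37],P3@[36:37]
i=38 'a': node 7→1 ·f
i=39 'c': node 1→5 ·f  emit P2@[39:39]
i=40 'e': node 5→6 ·f
i=41 'e': node 6→6 ·f
i=42 'c': node 6→7  emit P2@[42:42],P3@[41:42]
i=43 'd': node 7→0 ·f
i=44 'a': node 0→1
i=45 'a': node 1→1 ·f
i=46 'e': node 1→3
i=47 'c': node 3→4  emit P1@[45:47],P2@[47:47],P3@[46:47]
i=48 'a': node 4→1 ·f
i=49 'd': node 1→2  emit P0@[48:49]
i=50 'e': node 2→6 ·f
i=51 'e': node 6→6 ·f
i=52 'a': node 6→1 ·f

Result: [[5,0],[8,2],[8,3],[9,2],[12,1],[12,2],[12,3],[15,2],[18,1],[18,2],[18,3],[21,2],[24,2],[26,0],[28,2],[28,3],[29,2],[33,1],[33,2],[33,3],[35,2],[35,3],[37,2],[37,3],[39,2],[42,2],[42,3],[47,1],[47,2],[47,3],[49,0]]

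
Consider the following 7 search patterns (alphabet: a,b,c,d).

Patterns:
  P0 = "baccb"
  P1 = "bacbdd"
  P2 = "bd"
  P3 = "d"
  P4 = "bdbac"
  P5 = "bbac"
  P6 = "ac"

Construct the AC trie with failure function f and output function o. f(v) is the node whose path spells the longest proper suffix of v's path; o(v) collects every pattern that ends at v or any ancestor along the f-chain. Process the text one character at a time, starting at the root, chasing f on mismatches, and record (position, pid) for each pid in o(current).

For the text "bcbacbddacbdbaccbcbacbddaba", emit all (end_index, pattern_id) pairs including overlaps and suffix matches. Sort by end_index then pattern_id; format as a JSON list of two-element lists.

Build:
Trie nodes:
  0='ε' goto a→17 b→1 d→10
  1='b' goto a→2 b→14 d→9
  2='ba' goto c→3
  3='bac' goto b→6 c→4
  4='bacc' goto b→5
  5='baccb' goto ·  ←P0
  6='bacb' goto d→7
  7='bacbd' goto d→8
  8='bacbdd' goto ·  ←P1
  9='bd' goto b→11  ←P2
  10='d' goto ·  ←P3
  11='bdb' goto a→12
  12='bdba' goto c→13
  13='bdbac' goto ·  ←P4
  14='bb' goto a→15
  15='bba' goto c→16
  16='bbac' goto ·  ←P5
  17='a' goto c→18
  18='ac' goto ·  ←P6

BFS fail/out derivation:
  n1('b'): parent n0 fail=0; on 'b' 0 → fail=0;  out ∅∪∅=∅
  n10('d'): parent n0 fail=0; on 'd' 0 → fail=0;  out {3}∪∅={3}
  n17('a'): parent n0 fail=0; on 'a' 0 → fail=0;  out ∅∪∅=∅
  n2('ba'): parent n1 fail=0; on 'a' 0 → fail=17;  out ∅∪∅=∅
  n9('bd'): parent n1 fail=0; on 'd' 0 → fail=10;  out {2}∪{3}={2,3}
  n14('bb'): parent n1 fail=0; on 'b' 0 → fail=1;  out ∅∪∅=∅
  n18('ac'): parent n17 fail=0; on 'c' 0 → fail=0;  out {6}∪∅={6}
  n3('bac'): parent n2 fail=17; on 'c' 17 → fail=18;  out ∅∪{6}={6}
  n11('bdb'): parent n9 fail=10; on 'b' 10→0 → fail=1;  out ∅∪∅=∅
  n15('bba'): parent n14 fail=1; on 'a' 1 → fail=2;  out ∅∪∅=∅
  n4('bacc'): parent n3 fail=18; on 'c' 18→0 → fail=0;  out ∅∪∅=∅
  n6('bacb'): parent n3 fail=18; on 'b' 18→0 → fail=1;  out ∅∪∅=∅
  n12('bdba'): parent n11 fail=1; on 'a' 1 → fail=2;  out ∅∪∅=∅
  n16('bbac'): parent n15 fail=2; on 'c' 2 → fail=3;  out {5}∪{6}={5,6}
  n5('baccb'): parent n4 fail=0; on 'b' 0 → fail=1;  out {0}∪∅={0}
  n7('bacbd'): parent n6 fail=1; on 'd' 1 → fail=9;  out ∅∪{2,3}={2,3}
  n13('bdbac'): parent n12 fail=2; on 'c' 2 → fail=3;  out {4}∪{6}={4,6}
  n8('bacbdd'): parent n7 fail=9; on 'd' 9→10→0 → fail=10;  out {1}∪{3}={1,3}

Run:
[0] read 'b'  n0⇒n1
[1] read 'c'  n1⇒n0 (via fail)
[2] read 'b'  n0⇒n1
[3] read 'a'  n1⇒n2
[4] read 'c'  n2⇒n3  emit P6@[3:4]
[5] read 'b'  n3⇒n6
[6] read 'd'  n6⇒n7  emit P2@[5:6],P3@[6:6]
[7] read 'd'  n7⇒n8  emit P1@[2:7],P3@[7:7]
[8] read 'a'  n8⇒n17 (via fail)
[9] read 'c'  n17⇒n18  emit P6@[8:9]
[10] read 'b'  n18⇒n1 (via fail)
[11] read 'd'  n1⇒n9  emit P2@[10:11],P3@[11:11]
[12] read 'b'  n9⇒n11
[13] read 'a'  n11⇒n12
[14] read 'c'  n12⇒n13  emit P4@[10:14],P6@[13:14]
[15] read 'c'  n13⇒n4 (via fail)
[16] read 'b'  n4⇒n5  emit P0@[12:16]
[17] read 'c'  n5⇒n0 (via fail)
[18] read 'b'  n0⇒n1
[19] read 'a'  n1⇒n2
[20] read 'c'  n2⇒n3  emit P6@[19:20]
[21] read 'b'  n3⇒n6
[22] read 'd'  n6⇒n7  emit P2@[21:22],P3@[22:22]
[23] read 'd'  n7⇒n8  emit P1@[18:23],P3@[23:23]
[24] read 'a'  n8⇒n17 (via fail)
[25] read 'b'  n17⇒n1 (via fail)
[26] read 'a'  n1⇒n2

Result: [[4,6],[6,2],[6,3],[7,1],[7,3],[9,6],[11,2],[11,3],[14,4],[14,6],[16,0],[20,6],[22,2],[22,3],[23,1],[23,3]]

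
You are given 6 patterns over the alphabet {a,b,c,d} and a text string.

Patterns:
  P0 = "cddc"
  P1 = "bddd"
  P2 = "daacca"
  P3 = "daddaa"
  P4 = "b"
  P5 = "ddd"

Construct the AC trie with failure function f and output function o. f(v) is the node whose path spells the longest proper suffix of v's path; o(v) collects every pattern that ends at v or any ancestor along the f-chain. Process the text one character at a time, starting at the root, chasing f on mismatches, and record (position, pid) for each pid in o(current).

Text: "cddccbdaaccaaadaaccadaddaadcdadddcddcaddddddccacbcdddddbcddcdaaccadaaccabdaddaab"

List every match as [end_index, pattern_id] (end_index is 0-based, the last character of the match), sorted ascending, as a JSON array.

Build automaton:
Trie (insert patterns):
  0='ε' goto b→5 c→1 d→9
  1='c' goto d→2
  2='cd' goto d→3
  3='cdd' goto c→4
  4='cddc' goto ·  [P0 ends]
  5='b' goto d→6  [P4 ends]
  6='bd' goto d→7
  7='bdd' goto d→8
  8='bddd' goto ·  [P1 ends]
  9='d' goto a→10 d→19
  10='da' goto a→11 d→15
  11='daa' goto c→12
  12='daac' goto c→13
  13='daacc' goto a→14
  14='daacca' goto ·  [P2 ends]
  15='dad' goto d→16
  16='dadd' goto a→17
  17='dadda' goto a→18
  18='daddaa' goto ·  [P3 ends]
  19='dd' goto d→20
  20='ddd' goto ·  [P5 ends]

BFS fail/out derivation:
  fail(1) 'c': from fail(0)=0 chase 'c': 0 ⇒ 0;  out=∅∪out(0)=∅
  fail(5) 'b': from fail(0)=0 chase 'b': 0 ⇒ 0;  out={4}∪out(0)={4}
  fail(9) 'd': from fail(0)=0 chase 'd': 0 ⇒ 0;  out=∅∪out(0)=∅
  fail(2) 'cd': from fail(1)=0 chase 'd': 0 ⇒ 9;  out=∅∪out(9)=∅
  fail(6) 'bd': from fail(5)=0 chase 'd': 0 ⇒ 9;  out=∅∪out(9)=∅
  fail(10) 'da': from fail(9)=0 chase 'a': 0 ⇒ 0;  out=∅∪out(0)=∅
  fail(19) 'dd': from fail(9)=0 chase 'd': 0 ⇒ 9;  out=∅∪out(9)=∅
  fail(3) 'cdd': from fail(2)=9 chase 'd': 9 ⇒ 19;  out=∅∪out(19)=∅
  fail(7) 'bdd': from fail(6)=9 chase 'd': 9 ⇒ 19;  out=∅∪out(19)=∅
  fail(11) 'daa': from fail(10)=0 chase 'a': 0 ⇒ 0;  out=∅∪out(0)=∅
  fail(15) 'dad': from fail(10)=0 chase 'd': 0 ⇒ 9;  out=∅∪out(9)=∅
  fail(20) 'ddd': from fail(19)=9 chase 'd': 9 ⇒ 19;  out={5}∪out(19)={5}
  fail(4) 'cddc': from fail(3)=19 chase 'c': 19→9→0 ⇒ 1;  out={0}∪out(1)={0}
  fail(8) 'bddd': from fail(7)=19 chase 'd': 19 ⇒ 20;  out={1}∪out(20)={1,5}
  fail(12) 'daac': from fail(11)=0 chase 'c': 0 ⇒ 1;  out=∅∪out(1)=∅
  fail(16) 'dadd': from fail(15)=9 chase 'd': 9 ⇒ 19;  out=∅∪out(19)=∅
  fail(13) 'daacc': from fail(12)=1 chase 'c': 1→0 ⇒ 1;  out=∅∪out(1)=∅
  fail(17) 'dadda': from fail(16)=19 chase 'a': 19→9 ⇒ 10;  out=∅∪out(10)=∅
  fail(14) 'daacca': from fail(13)=1 chase 'a': 1→0 ⇒ 0;  out={2}∪out(0)={2}
  fail(18) 'daddaa': from fail(17)=10 chase 'a': 10 ⇒ 11;  out={3}∪out(11)={3}

Run:
[0] read 'c'  n0⇒n1
[1] read 'd'  n1⇒n2
[2] read 'd'  n2⇒n3
[3] read 'c'  n3⇒n4  → match P0@[0:3]
[4] read 'c'  n4⇒n1 (fail-walked)
[5] read 'b'  n1⇒n5 (fail-walked)  → match P4@[5:5]
[6] read 'd'  n5⇒n6
[7] read 'a'  n6⇒n10 (fail-walked)
[8] read 'a'  n10⇒n11
[9] read 'c'  n11⇒n12
[10] read 'c'  n12⇒n13
[11] read 'a'  n13⇒n14  → match P2@[6:11]
[12] read 'a'  n14⇒n0 (fail-walked)
[13] read 'a'  n0⇒n0
[14] read 'd'  n0⇒n9
[15] read 'a'  n9⇒n10
[16] read 'a'  n10⇒n11
[17] read 'c'  n11⇒n12
[18] read 'c'  n12⇒n13
[19] read 'a'  n13⇒n14  → match P2@[14:19]
[20] read 'd'  n14⇒n9 (fail-walked)
[21] read 'a'  n9⇒n10
[22] read 'd'  n10⇒n15
[23] read 'd'  n15⇒n16
[24] read 'a'  n16⇒n17
[25] read 'a'  n17⇒n18  → match P3@[20:25]
[26] read 'd'  n18⇒n9 (fail-walked)
[27] read 'c'  n9⇒n1 (fail-walked)
[28] read 'd'  n1⇒n2
[29] read 'a'  n2⇒n10 (fail-walked)
[30] read 'd'  n10⇒n15
[31] read 'd'  n15⇒n16
[32] read 'd'  n16⇒n20 (fail-walked)  → match P5@[30:32]
[33] read 'c'  n20⇒n1 (fail-walked)
[34] read 'd'  n1⇒n2
[35] read 'd'  n2⇒n3
[36] read 'c'  n3⇒n4  → match P0@[33:36]
[37] read 'a'  n4⇒n0 (fail-walked)
[38] read 'd'  n0⇒n9
[39] read 'd'  n9⇒n19
[40] read 'd'  n19⇒n20  → match P5@[38:40]
[41] read 'd'  n20⇒n20 (fail-walked)  → match P5@[39:41]
[42] read 'd'  n20⇒n20 (fail-walked)  → match P5@[40:42]
[43] read 'd'  n20⇒n20 (fail-walked)  → match P5@[41:43]
[44] read 'c'  n20⇒n1 (fail-walked)
[45] read 'c'  n1⇒n1 (fail-walked)
[46] read 'a'  n1⇒n0 (fail-walked)
[47] read 'c'  n0⇒n1
[48] read 'b'  n1⇒n5 (fail-walked)  → match P4@[48:48]
[49] read 'c'  n5⇒n1 (fail-walked)
[50] read 'd'  n1⇒n2
[51] read 'd'  n2⇒n3
[52] read 'd'  n3⇒n20 (fail-walked)  → match P5@[50:52]
[53] read 'd'  n20⇒n20 (fail-walked)  → match P5@[51:53]
[54] read 'd'  n20⇒n20 (fail-walked)  → match P5@[52:54]
[55] read 'b'  n20⇒n5 (fail-walked)  → match P4@[55:55]
[56] read 'c'  n5⇒n1 (fail-walked)
[57] read 'd'  n1⇒n2
[58] read 'd'  n2⇒n3
[59] read 'c'  n3⇒n4  → match P0@[56:59]
[60] read 'd'  n4⇒n2 (fail-walked)
[61] read 'a'  n2⇒n10 (fail-walked)
[62] read 'a'  n10⇒n11
[63] read 'c'  n11⇒n12
[64] read 'c'  n12⇒n13
[65] read 'a'  n13⇒n14  → match P2@[60:65]
[66] read 'd'  n14⇒n9 (fail-walked)
[67] read 'a'  n9⇒n10
[68] read 'a'  n10⇒n11
[69] read 'c'  n11⇒n12
[70] read 'c'  n12⇒n13
[71] read 'a'  n13⇒n14  → match P2@[66:71]
[72] read 'b'  n14⇒n5 (fail-walked)  → match P4@[72:72]
[73] read 'd'  n5⇒n6
[74] read 'a'  n6⇒n10 (fail-walked)
[75] read 'd'  n10⇒n15
[76] read 'd'  n15⇒n16
[77] read 'a'  n16⇒n17
[78] read 'a'  n17⇒n18  → match P3@[73:78]
[79] read 'b'  n18⇒n5 (fail-walked)  → match P4@[79:79]

Matches: [[3,0],[5,4],[11,2],[19,2],[25,3],[32,5],[36,0],[40,5],[41,5],[42,5],[43,5],[48,4],[52,5],[53,5],[54,5],[55,4],[59,0],[65,2],[71,2],[72,4],[78,3],[79,4]]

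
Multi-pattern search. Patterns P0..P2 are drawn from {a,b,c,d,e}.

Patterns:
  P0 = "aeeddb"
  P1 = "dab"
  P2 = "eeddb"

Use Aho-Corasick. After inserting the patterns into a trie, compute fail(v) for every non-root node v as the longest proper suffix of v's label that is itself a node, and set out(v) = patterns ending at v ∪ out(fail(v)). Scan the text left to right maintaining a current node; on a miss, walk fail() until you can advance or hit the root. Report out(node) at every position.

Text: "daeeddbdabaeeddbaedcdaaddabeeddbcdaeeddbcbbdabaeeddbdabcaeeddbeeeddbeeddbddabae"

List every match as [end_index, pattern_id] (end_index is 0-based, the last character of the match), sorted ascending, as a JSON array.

Build automaton:
Trie (insert patterns):
  n0 'ε': a→1 d→7 e→10
  n1 'a': e→2
  n2 'ae': e→3
  n3 'aee': d→4
  n4 'aeed': d→5
  n5 'aeedd': b→6
  n6 'aeeddb': ·  ←P0
  n7 'd': a→8
  n8 'da': b→9
  n9 'dab': ·  ←P1
  n10 'e': e→11
  n11 'ee': d→12
  n12 'eed': d→13
  n13 'eedd': b→14
  n14 'eeddb': ·  ←P2

Failure links (BFS by depth):
  n1('a'): parent n0 fail=0; on 'a' 0 → fail=0;  out ∅∪∅=∅
  n7('d'): parent n0 fail=0; on 'd' 0 → fail=0;  out ∅∪∅=∅
  n10('e'): parent n0 fail=0; on 'e' 0 → fail=0;  out ∅∪∅=∅
  n2('ae'): parent n1 fail=0; on 'e' 0 → fail=10;  out ∅∪∅=∅
  n8('da'): parent n7 fail=0; on 'a' 0 → fail=1;  out ∅∪∅=∅
  n11('ee'): parent n10 fail=0; on 'e' 0 → fail=10;  out ∅∪∅=∅
  n3('aee'): parent n2 fail=10; on 'e' 10 → fail=11;  out ∅∪∅=∅
  n9('dab'): parent n8 fail=1; on 'b' 1→0 → fail=0;  out {1}∪∅={1}
  n12('eed'): parent n11 fail=10; on 'd' 10→0 → fail=7;  out ∅∪∅=∅
  n4('aeed'): parent n3 fail=11; on 'd' 11 → fail=12;  out ∅∪∅=∅
  n13('eedd'): parent n12 fail=7; on 'd' 7→0 → fail=7;  out ∅∪∅=∅
  n5('aeedd'): parent n4 fail=12; on 'd' 12 → fail=13;  out ∅∪∅=∅
  n14('eeddb'): parent n13 fail=7; on 'b' 7→0 → fail=0;  out {2}∪∅={2}
  n6('aeeddb'): parent n5 fail=13; on 'b' 13 → fail=14;  out {0}∪{2}={0,2}

Text stream:
[0] read 'd'  n0⇒n7
[1] read 'a'  n7⇒n8
[2] read 'e'  n8⇒n2 ·f
[3] read 'e'  n2⇒n3
[4] read 'd'  n3⇒n4
[5] read 'd'  n4⇒n5
[6] read 'b'  n5⇒n6  emit P0@[1:6],P2@[2:6]
[7] read 'd'  n6⇒n7 ·f
[8] read 'a'  n7⇒n8
[9] read 'b'  n8⇒n9  emit P1@[7:9]
[10] read 'a'  n9⇒n1 ·f
[11] read 'e'  n1⇒n2
[12] read 'e'  n2⇒n3
[13] read 'd'  n3⇒n4
[14] read 'd'  n4⇒n5
[15] read 'b'  n5⇒n6  emit P0@[10:15],P2@[11:15]
[16] read 'a'  n6⇒n1 ·f
[17] read 'e'  n1⇒n2
[18] read 'd'  n2⇒n7 ·f
[19] read 'c'  n7⇒n0 ·f
[20] read 'd'  n0⇒n7
[21] read 'a'  n7⇒n8
[22] read 'a'  n8⇒n1 ·f
[23] read 'd'  n1⇒n7 ·f
[24] read 'd'  n7⇒n7 ·f
[25] read 'a'  n7⇒n8
[26] read 'b'  n8⇒n9  emit P1@[24:26]
[27] read 'e'  n9⇒n10 ·f
[28] read 'e'  n10⇒n11
[29] read 'd'  n11⇒n12
[30] read 'd'  n12⇒n13
[31] read 'b'  n13⇒n14  emit P2@[27:31]
[32] read 'c'  n14⇒n0 ·f
[33] read 'd'  n0⇒n7
[34] read 'a'  n7⇒n8
[35] read 'e'  n8⇒n2 ·f
[36] read 'e'  n2⇒n3
[37] read 'd'  n3⇒n4
[38] read 'd'  n4⇒n5
[39] read 'b'  n5⇒n6  emit P0@[34:39],P2@[35:39]
[40] read 'c'  n6⇒n0 ·f
[41] read 'b'  n0⇒n0
[42] read 'b'  n0⇒n0
[43] read 'd'  n0⇒n7
[44] read 'a'  n7⇒n8
[45] read 'b'  n8⇒n9  emit P1@[43:45]
[46] read 'a'  n9⇒n1 ·f
[47] read 'e'  n1⇒n2
[48] read 'e'  n2⇒n3
[49] read 'd'  n3⇒n4
[50] read 'd'  n4⇒n5
[51] read 'b'  n5⇒n6  emit P0@[46:51],P2@[47:51]
[52] read 'd'  n6⇒n7 ·f
[53] read 'a'  n7⇒n8
[54] read 'b'  n8⇒n9  emit P1@[52:54]
[55] read 'c'  n9⇒n0 ·f
[56] read 'a'  n0⇒n1
[57] read 'e'  n1⇒n2
[58] read 'e'  n2⇒n3
[59] read 'd'  n3⇒n4
[60] read 'd'  n4⇒n5
[61] read 'b'  n5⇒n6  emit P0@[56:61],P2@[57:61]
[62] read 'e'  n6⇒n10 ·f
[63] read 'e'  n10⇒n11
[64] read 'e'  n11⇒n11 ·f
[65] read 'd'  n11⇒n12
[66] read 'd'  n12⇒n13
[67] read 'b'  n13⇒n14  emit P2@[63:67]
[68] read 'e'  n14⇒n10 ·f
[69] read 'e'  n10⇒n11
[70] read 'd'  n11⇒n12
[71] read 'd'  n12⇒n13
[72] read 'b'  n13⇒n14  emit P2@[68:72]
[73] read 'd'  n14⇒n7 ·f
[74] read 'd'  n7⇒n7 ·f
[75] read 'a'  n7⇒n8
[76] read 'b'  n8⇒n9  emit P1@[74:76]
[77] read 'a'  n9⇒n1 ·f
[78] read 'e'  n1⇒n2

All matches (sorted): [[6,0],[6,2],[9,1],[15,0],[15,2],[26,1],[31,2],[39,0],[39,2],[45,1],[51,0],[51,2],[54,1],[61,0],[61,2],[67,2],[72,2],[76,1]]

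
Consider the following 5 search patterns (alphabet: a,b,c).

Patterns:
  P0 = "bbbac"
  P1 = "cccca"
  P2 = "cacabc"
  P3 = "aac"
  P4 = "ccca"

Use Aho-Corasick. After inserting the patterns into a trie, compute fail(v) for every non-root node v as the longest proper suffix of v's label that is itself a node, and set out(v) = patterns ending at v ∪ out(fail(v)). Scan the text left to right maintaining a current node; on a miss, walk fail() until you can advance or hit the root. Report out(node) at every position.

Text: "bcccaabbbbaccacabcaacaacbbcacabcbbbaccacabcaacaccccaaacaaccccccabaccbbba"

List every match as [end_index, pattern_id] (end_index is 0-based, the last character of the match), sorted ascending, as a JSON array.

Build automaton:
Trie nodes:
  n0 'ε': a→16 b→1 c→6
  n1 'b': b→2
  n2 'bb': b→3
  n3 'bbb': a→4
  n4 'bbba': c→5
  n5 'bbbac': ·  ←P0
  n6 'c': a→11 c→7
  n7 'cc': c→8
  n8 'ccc': a→19 c→9
  n9 'cccc': a→10
  n10 'cccca': ·  ←P1
  n11 'ca': c→12
  n12 'cac': a→13
  n13 'caca': b→14
  n14 'cacab': c→15
  n15 'cacabc': ·  ←P2
  n16 'a': a→17
  n17 'aa': c→18
  n18 'aac': ·  ←P3
  n19 'ccca': ·  ←P4

BFS fail/out derivation:
  n1('b'): parent n0 fail=0; on 'b' 0 → fail=0;  out ∅∪∅=∅
  n6('c'): parent n0 fail=0; on 'c' 0 → fail=0;  out ∅∪∅=∅
  n16('a'): parent n0 fail=0; on 'a' 0 → fail=0;  out ∅∪∅=∅
  n2('bb'): parent n1 fail=0; on 'b' 0 → fail=1;  out ∅∪∅=∅
  n7('cc'): parent n6 fail=0; on 'c' 0 → fail=6;  out ∅∪∅=∅
  n11('ca'): parent n6 fail=0; on 'a' 0 → fail=16;  out ∅∪∅=∅
  n17('aa'): parent n16 fail=0; on 'a' 0 → fail=16;  out ∅∪∅=∅
  n3('bbb'): parent n2 fail=1; on 'b' 1 → fail=2;  out ∅∪∅=∅
  n8('ccc'): parent n7 fail=6; on 'c' 6 → fail=7;  out ∅∪∅=∅
  n12('cac'): parent n11 fail=16; on 'c' 16→0 → fail=6;  out ∅∪∅=∅
  n18('aac'): parent n17 fail=16; on 'c' 16→0 → fail=6;  out {3}∪∅={3}
  n4('bbba'): parent n3 fail=2; on 'a' 2→1→0 → fail=16;  out ∅∪∅=∅
  n9('cccc'): parent n8 fail=7; on 'c' 7 → fail=8;  out ∅∪∅=∅
  n13('caca'): parent n12 fail=6; on 'a' 6 → fail=11;  out ∅∪∅=∅
  n19('ccca'): parent n8 fail=7; on 'a' 7→6 → fail=11;  out {4}∪∅={4}
  n5('bbbac'): parent n4 fail=16; on 'c' 16→0 → fail=6;  out {0}∪∅={0}
  n10('cccca'): parent n9 fail=8; on 'a' 8 → fail=19;  out {1}∪{4}={1,4}
  n14('cacab'): parent n13 fail=11; on 'b' 11→16→0 → fail=1;  out ∅∪∅=∅
  n15('cacabc'): parent n14 fail=1; on 'c' 1→0 → fail=6;  out {2}∪∅={2}

Scan:
i=0 'b': node 0→1
i=1 'c': node 1→6 ·f
i=2 'c': node 6→7
i=3 'c': node 7→8
i=4 'a': node 8→19  ** P4@[1:4]
i=5 'a': node 19→17 ·f
i=6 'b': node 17→1 ·f
i=7 'b': node 1→2
i=8 'b': node 2→3
i=9 'b': node 3→3 ·f
i=10 'a': node 3→4
i=11 'c': node 4→5  ** P0@[7:11]
i=12 'c': node 5→7 ·f
i=13 'a': node 7→11 ·f
i=14 'c': node 11→12
i=15 'a': node 12→13
i=16 'b': node 13→14
i=17 'c': node 14→15  ** P2@[12:17]
i=18 'a': node 15→11 ·f
i=19 'a': node 11→17 ·f
i=20 'c': node 17→18  ** P3@[18:20]
i=21 'a': node 18→11 ·f
i=22 'a': node 11→17 ·f
i=23 'c': node 17→18  ** P3@[21:23]
i=24 'b': node 18→1 ·f
i=25 'b': node 1→2
i=26 'c': node 2→6 ·f
i=27 'a': node 6→11
i=28 'c': node 11→12
i=29 'a': node 12→13
i=30 'b': node 13→14
i=31 'c': node 14→15  ** P2@[26:31]
i=32 'b': node 15→1 ·f
i=33 'b': node 1→2
i=34 'b': node 2→3
i=35 'a': node 3→4
i=36 'c': node 4→5  ** P0@[32:36]
i=37 'c': node 5→7 ·f
i=38 'a': node 7→11 ·f
i=39 'c': node 11→12
i=40 'a': node 12→13
i=41 'b': node 13→14
i=42 'c': node 14→15  ** P2@[37:42]
i=43 'a': node 15→11 ·f
i=44 'a': node 11→17 ·f
i=45 'c': node 17→18  ** P3@[43:45]
i=46 'a': node 18→11 ·f
i=47 'c': node 11→12
i=48 'c': node 12→7 ·f
i=49 'c': node 7→8
i=50 'c': node 8→9
i=51 'a': node 9→10  ** P1@[47:51],P4@[48:51]
i=52 'a': node 10→17 ·f
i=53 'a': node 17→17 ·f
i=54 'c': node 17→18  ** P3@[52:54]
i=55 'a': node 18→11 ·f
i=56 'a': node 11→17 ·f
i=57 'c': node 17→18  ** P3@[55:57]
i=58 'c': node 18→7 ·f
i=59 'c': node 7→8
i=60 'c': node 8→9
i=61 'c': node 9→9 ·f
i=62 'c': node 9→9 ·f
i=63 'a': node 9→10  ** P1@[59:63],P4@[60:63]
i=64 'b': node 10→1 ·f
i=65 'a': node 1→16 ·f
i=66 'c': node 16→6 ·f
i=67 'c': node 6→7
i=68 'b': node 7→1 ·f
i=69 'b': node 1→2
i=70 'b': node 2→3
i=71 'a': node 3→4

All matches (sorted): [[4,4],[11,0],[17,2],[20,3],[23,3],[31,2],[36,0],[42,2],[45,3],[51,1],[51,4],[54,3],[57,3],[63,1],[63,4]]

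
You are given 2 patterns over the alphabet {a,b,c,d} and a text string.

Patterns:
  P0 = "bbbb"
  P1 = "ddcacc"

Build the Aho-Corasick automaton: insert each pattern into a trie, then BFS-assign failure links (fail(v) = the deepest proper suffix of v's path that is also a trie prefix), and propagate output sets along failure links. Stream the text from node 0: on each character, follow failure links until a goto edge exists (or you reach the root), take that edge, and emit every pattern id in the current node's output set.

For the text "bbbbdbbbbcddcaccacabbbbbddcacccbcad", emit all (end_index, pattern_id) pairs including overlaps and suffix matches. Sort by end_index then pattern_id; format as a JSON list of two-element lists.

Build automaton:
Trie nodes:
  n0 'ε': b→1 d→5
  n1 'b': b→2
  n2 'bb': b→3
  n3 'bbb': b→4
  n4 'bbbb': ·  [P0 ends]
  n5 'd': d→6
  n6 'dd': c→7
  n7 'ddc': a→8
  n8 'ddca': c→9
  n9 'ddcac': c→10
  n10 'ddcacc': ·  [P1 ends]

BFS fail/out derivation:
  n1('b'): parent n0 fail=0; on 'b' 0 → fail=0;  out ∅∪∅=∅
  n5('d'): parent n0 fail=0; on 'd' 0 → fail=0;  out ∅∪∅=∅
  n2('bb'): parent n1 fail=0; on 'b' 0 → fail=1;  out ∅∪∅=∅
  n6('dd'): parent n5 fail=0; on 'd' 0 → fail=5;  out ∅∪∅=∅
  n3('bbb'): parent n2 fail=1; on 'b' 1 → fail=2;  out ∅∪∅=∅
  n7('ddc'): parent n6 fail=5; on 'c' 5→0 → fail=0;  out ∅∪∅=∅
  n4('bbbb'): parent n3 fail=2; on 'b' 2 → fail=3;  out {0}∪∅={0}
  n8('ddca'): parent n7 fail=0; on 'a' 0 → fail=0;  out ∅∪∅=∅
  n9('ddcac'): parent n8 fail=0; on 'c' 0 → fail=0;  out ∅∪∅=∅
  n10('ddcacc'): parent n9 fail=0; on 'c' 0 → fail=0;  out {1}∪∅={1}

Scan:
i=0 'b': node 0→1
i=1 'b': node 1→2
i=2 'b': node 2→3
i=3 'b': node 3→4  emit P0@[0:3]
i=4 'd': node 4→5 (via fail)
i=5 'b': node 5→1 (via fail)
i=6 'b': node 1→2
i=7 'b': node 2→3
i=8 'b': node 3→4  emit P0@[5:8]
i=9 'c': node 4→0 (via fail)
i=10 'd': node 0→5
i=11 'd': node 5→6
i=12 'c': node 6→7
i=13 'a': node 7→8
i=14 'c': node 8→9
i=15 'c': node 9→10  emit P1@[10:15]
i=16 'a': node 10→0 (via fail)
i=17 'c': node 0→0
i=18 'a': node 0→0
i=19 'b': node 0→1
i=20 'b': node 1→2
i=21 'b': node 2→3
i=22 'b': node 3→4  emit P0@[19:22]
i=23 'b': node 4→4 (via fail)  emit P0@[20:23]
i=24 'd': node 4→5 (via fail)
i=25 'd': node 5→6
i=26 'c': node 6→7
i=27 'a': node 7→8
i=28 'c': node 8→9
i=29 'c': node 9→10  emit P1@[24:29]
i=30 'c': node 10→0 (via fail)
i=31 'b': node 0→1
i=32 'c': node 1→0 (via fail)
i=33 'a': node 0→0
i=34 'd': node 0→5

Matches: [[3,0],[8,0],[15,1],[22,0],[23,0],[29,1]]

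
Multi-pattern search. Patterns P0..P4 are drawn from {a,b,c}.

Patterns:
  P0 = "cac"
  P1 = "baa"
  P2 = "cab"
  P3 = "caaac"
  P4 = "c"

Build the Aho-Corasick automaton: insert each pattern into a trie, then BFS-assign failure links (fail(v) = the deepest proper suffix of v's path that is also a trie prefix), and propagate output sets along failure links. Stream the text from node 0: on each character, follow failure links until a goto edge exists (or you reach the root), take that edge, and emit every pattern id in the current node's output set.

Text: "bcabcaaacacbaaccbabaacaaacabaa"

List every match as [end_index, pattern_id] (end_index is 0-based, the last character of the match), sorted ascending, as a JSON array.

Construct AC machine:
Trie nodes:
  n0 'ε': b→4 c→1
  n1 'c': a→2  [P4 ends]
  n2 'ca': a→8 b→7 c→3
  n3 'cac': ·  [P0 ends]
  n4 'b': a→5
  n5 'ba': a→6
  n6 'baa': ·  [P1 ends]
  n7 'cab': ·  [P2 ends]
  n8 'caa': a→9
  n9 'caaa': c→10
  n10 'caaac': ·  [P3 ends]

Failure links (BFS by depth):
  n1('c'): parent n0 fail=0; on 'c' 0 → fail=0;  out {4}∪∅={4}
  n4('b'): parent n0 fail=0; on 'b' 0 → fail=0;  out ∅∪∅=∅
  n2('ca'): parent n1 fail=0; on 'a' 0 → fail=0;  out ∅∪∅=∅
  n5('ba'): parent n4 fail=0; on 'a' 0 → fail=0;  out ∅∪∅=∅
  n3('cac'): parent n2 fail=0; on 'c' 0 → fail=1;  out {0}∪{4}={0,4}
  n6('baa'): parent n5 fail=0; on 'a' 0 → fail=0;  out {1}∪∅={1}
  n7('cab'): parent n2 fail=0; on 'b' 0 → fail=4;  out {2}∪∅={2}
  n8('caa'): parent n2 fail=0; on 'a' 0 → fail=0;  out ∅∪∅=∅
  n9('caaa'): parent n8 fail=0; on 'a' 0 → fail=0;  out ∅∪∅=∅
  n10('caaac'): parent n9 fail=0; on 'c' 0 → fail=1;  out {3}∪{4}={3,4}

Scan:
i=0 'b': node 0→4
i=1 'c': node 4→1 (via fail)  emit P4@[1:1]
i=2 'a': node 1→2
i=3 'b': node 2→7  emit P2@[1:3]
i=4 'c': node 7→1 (via fail)  emit P4@[4:4]
i=5 'a': node 1→2
i=6 'a': node 2→8
i=7 'a': node 8→9
i=8 'c': node 9→10  emit P3@[4:8],P4@[8:8]
i=9 'a': node 10→2 (via fail)
i=10 'c': node 2→3  emit P0@[8:10],P4@[10:10]
i=11 'b': node 3→4 (via fail)
i=12 'a': node 4→5
i=13 'a': node 5→6  emit P1@[11:13]
i=14 'c': node 6→1 (via fail)  emit P4@[14:14]
i=15 'c': node 1→1 (via fail)  emit P4@[15:15]
i=16 'b': node 1→4 (via fail)
i=17 'a': node 4→5
i=18 'b': node 5→4 (via fail)
i=19 'a': node 4→5
i=20 'a': node 5→6  emit P1@[18:20]
i=21 'c': node 6→1 (via fail)  emit P4@[21:21]
i=22 'a': node 1→2
i=23 'a': node 2→8
i=24 'a': node 8→9
i=25 'c': node 9→10  emit P3@[21:25],P4@[25:25]
i=26 'a': node 10→2 (via fail)
i=27 'b': node 2→7  emit P2@[25:27]
i=28 'a': node 7→5 (via fail)
i=29 'a': node 5→6  emit P1@[27:29]

Matches: [[1,4],[3,2],[4,4],[8,3],[8,4],[10,0],[10,4],[13,1],[14,4],[15,4],[20,1],[21,4],[25,3],[25,4],[27,2],[29,1]]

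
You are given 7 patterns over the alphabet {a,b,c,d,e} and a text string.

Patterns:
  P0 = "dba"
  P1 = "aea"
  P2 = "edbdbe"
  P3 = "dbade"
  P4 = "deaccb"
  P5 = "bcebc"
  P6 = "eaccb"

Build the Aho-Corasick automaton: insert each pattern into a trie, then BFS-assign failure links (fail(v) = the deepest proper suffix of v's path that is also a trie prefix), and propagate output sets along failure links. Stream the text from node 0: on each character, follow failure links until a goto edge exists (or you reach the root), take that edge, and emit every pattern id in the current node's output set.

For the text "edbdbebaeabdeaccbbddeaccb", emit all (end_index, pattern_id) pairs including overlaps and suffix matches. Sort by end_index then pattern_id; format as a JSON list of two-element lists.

Build:
Trie (insert patterns):
  n0 'ε': a→4 b→20 d→1 e→7
  n1 'd': b→2 e→15
  n2 'db': a→3
  n3 'dba': d→13  ←P0
  n4 'a': e→5
  n5 'ae': a→6
  n6 'aea': ·  ←P1
  n7 'e': a→25 d→8
  n8 'ed': b→9
  n9 'edb': d→10
  n10 'edbd': b→11
  n11 'edbdb': e→12
  n12 'edbdbe': ·  ←P2
  n13 'dbad': e→14
  n14 'dbade': ·  ←P3
  n15 'de': a→16
  n16 'dea': c→17
  n17 'deac': c→18
  n18 'deacc': b→19
  n19 'deaccb': ·  ←P4
  n20 'b': c→21
  n21 'bc': e→22
  n22 'bce': b→23
  n23 'bceb': c→24
  n24 'bcebc': ·  ←P5
  n25 'ea': c→26
  n26 'eac': c→27
  n27 'eacc': b→28
  n28 'eaccb': ·  ←P6

BFS fail/out derivation:
  fail(1) 'd': from fail(0)=0 chase 'd': 0 ⇒ 0;  out=∅∪out(0)=∅
  fail(4) 'a': from fail(0)=0 chase 'a': 0 ⇒ 0;  out=∅∪out(0)=∅
  fail(7) 'e': from fail(0)=0 chase 'e': 0 ⇒ 0;  out=∅∪out(0)=∅
  fail(20) 'b': from fail(0)=0 chase 'b': 0 ⇒ 0;  out=∅∪out(0)=∅
  fail(2) 'db': from fail(1)=0 chase 'b': 0 ⇒ 20;  out=∅∪out(20)=∅
  fail(5) 'ae': from fail(4)=0 chase 'e': 0 ⇒ 7;  out=∅∪out(7)=∅
  fail(8) 'ed': from fail(7)=0 chase 'd': 0 ⇒ 1;  out=∅∪out(1)=∅
  fail(15) 'de': from fail(1)=0 chase 'e': 0 ⇒ 7;  out=∅∪out(7)=∅
  fail(21) 'bc': from fail(20)=0 chase 'c': 0 ⇒ 0;  out=∅∪out(0)=∅
  fail(25) 'ea': from fail(7)=0 chase 'a': 0 ⇒ 4;  out=∅∪out(4)=∅
  fail(3) 'dba': from fail(2)=20 chase 'a': 20→0 ⇒ 4;  out={0}∪out(4)={0}
  fail(6) 'aea': from fail(5)=7 chase 'a': 7 ⇒ 25;  out={1}∪out(25)={1}
  fail(9) 'edb': from fail(8)=1 chase 'b': 1 ⇒ 2;  out=∅∪out(2)=∅
  fail(16) 'dea': from fail(15)=7 chase 'a': 7 ⇒ 25;  out=∅∪out(25)=∅
  fail(22) 'bce': from fail(21)=0 chase 'e': 0 ⇒ 7;  out=∅∪out(7)=∅
  fail(26) 'eac': from fail(25)=4 chase 'c': 4→0 ⇒ 0;  out=∅∪out(0)=∅
  fail(10) 'edbd': from fail(9)=2 chase 'd': 2→20→0 ⇒ 1;  out=∅∪out(1)=∅
  fail(13) 'dbad': from fail(3)=4 chase 'd': 4→0 ⇒ 1;  out=∅∪out(1)=∅
  fail(17) 'deac': from fail(16)=25 chase 'c': 25 ⇒ 26;  out=∅∪out(26)=∅
  fail(23) 'bceb': from fail(22)=7 chase 'b': 7→0 ⇒ 20;  out=∅∪out(20)=∅
  fail(27) 'eacc': from fail(26)=0 chase 'c': 0 ⇒ 0;  out=∅∪out(0)=∅
  fail(11) 'edbdb': from fail(10)=1 chase 'b': 1 ⇒ 2;  out=∅∪out(2)=∅
  fail(14) 'dbade': from fail(13)=1 chase 'e': 1 ⇒ 15;  out={3}∪out(15)={3}
  fail(18) 'deacc': from fail(17)=26 chase 'c': 26 ⇒ 27;  out=∅∪out(27)=∅
  fail(24) 'bcebc': from fail(23)=20 chase 'c': 20 ⇒ 21;  out={5}∪out(21)={5}
  fail(28) 'eaccb': from fail(27)=0 chase 'b': 0 ⇒ 20;  out={6}∪out(20)={6}
  fail(12) 'edbdbe': from fail(11)=2 chase 'e': 2→20→0 ⇒ 7;  out={2}∪out(7)={2}
  fail(19) 'deaccb': from fail(18)=27 chase 'b': 27 ⇒ 28;  out={4}∪out(28)={4,6}

Text stream:
i=0 'e': node 0→7
i=1 'd': node 7→8
i=2 'b': node 8→9
i=3 'd': node 9→10
i=4 'b': node 10→11
i=5 'e': node 11→12  emit P2@[0:5]
i=6 'b': node 12→20 (fail-walked)
i=7 'a': node 20→4 (fail-walked)
i=8 'e': node 4→5
i=9 'a': node 5→6  emit P1@[7:9]
i=10 'b': node 6→20 (fail-walked)
i=11 'd': node 20→1 (fail-walked)
i=12 'e': node 1→15
i=13 'a': node 15→16
i=14 'c': node 16→17
i=15 'c': node 17→18
i=16 'b': node 18→19  emit P4@[11:16],P6@[12:16]
i=17 'b': node 19→20 (fail-walked)
i=18 'd': node 20→1 (fail-walked)
i=19 'd': node 1→1 (fail-walked)
i=20 'e': node 1→15
i=21 'a': node 15→16
i=22 'c': node 16→17
i=23 'c': node 17→18
i=24 'b': node 18→19  emit P4@[19:24],P6@[20:24]

All matches (sorted): [[5,2],[9,1],[16,4],[16,6],[24,4],[24,6]]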